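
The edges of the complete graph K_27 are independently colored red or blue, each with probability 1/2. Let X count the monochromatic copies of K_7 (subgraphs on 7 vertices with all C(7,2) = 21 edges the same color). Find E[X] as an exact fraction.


Let X = Σ_S X_S over the C(27, 7) = 888030 subsets S of size 7, where X_S = 1 if the K_7 on S is monochromatic.
For a fixed S, the K_7 on S has C(7, 2) = 21 edges. P[all 21 edges red] = (1/2)^21, and likewise for blue, so P[monochromatic] = 2·(1/2)^21 = 2^{1 − 21} = 1/1048576.
By linearity: E[X] = C(27, 7) · 2^{1 − 21} = 888030 · 1/1048576 = 444015/524288.
Numerically: E[X] ≈ 0.847.

E[X] = C(27,7)·2^(1−C(7,2)) = 444015/524288 ≈ 0.847.


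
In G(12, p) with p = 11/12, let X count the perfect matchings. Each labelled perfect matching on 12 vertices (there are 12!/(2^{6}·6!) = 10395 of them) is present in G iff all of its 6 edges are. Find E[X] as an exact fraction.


K_12 has 12!/(2^{6}·6!) = 10395 labelled perfect matchings.
For each such perfect matching H, let X_H = 1 if all 6 edges of H are present in G. Then P[X_H = 1] = p^{6} = (11/12)^{6} = 1771561/2985984.
By linearity: E[X] = Σ_H E[X_H] = 10395 · p^{6} = 10395 · 1771561/2985984 = 682050985/110592.
Numerically: E[X] ≈ 6.17e+03.

E[X] = 10395 · (11/12)^{6} = 682050985/110592 ≈ 6.17e+03.


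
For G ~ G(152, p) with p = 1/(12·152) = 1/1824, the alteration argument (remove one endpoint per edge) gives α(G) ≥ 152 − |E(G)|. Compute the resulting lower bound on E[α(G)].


E[|E(G)|] = C(152, 2)·p = 11476 · (1/1824) = 151/24.
E[α(G)] ≥ n − E[|E(G)|] = 152 − 151/24 = 3497/24.
Numerically: ≈ 145.708.
(This is only a lower bound; the true E[α(G)] may be larger.)

E[α(G)] ≥ 3497/24 ≈ 145.708.


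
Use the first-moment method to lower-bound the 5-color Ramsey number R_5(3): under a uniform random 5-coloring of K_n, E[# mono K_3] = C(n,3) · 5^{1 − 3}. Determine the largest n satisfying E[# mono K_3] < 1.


We need C(n, 3) · 5^{1 − 3} < 1, i.e. C(n, 3) < 5^{3 − 1} = 25.
Check values of n near the boundary:
  n = 5: C(5, 3) = 10; 10 < 25? YES
  n = 6: C(6, 3) = 20; 20 < 25? YES
  n = 7: C(7, 3) = 35; 35 < 25? NO
  n = 8: C(8, 3) = 56; 56 < 25? NO
The largest n with C(n, 3) < 25 is n = 6 (where E[X] = 4/5 ≈ 0.800). Hence R_5(3) > 6, i.e. R_5(3) ≥ 7.

Largest n = 6; hence R_5(3) > 6.


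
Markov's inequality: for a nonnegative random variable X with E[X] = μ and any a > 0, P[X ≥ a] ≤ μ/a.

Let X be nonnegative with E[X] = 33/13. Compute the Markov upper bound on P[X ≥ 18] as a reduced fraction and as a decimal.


μ = E[X] = 33/13, a = 18.
Markov: P[X ≥ 18] ≤ μ/a = (33/13)/18 = 11/78.
Numerically: ≈ 0.141.
(Since a = 18 > μ = 2.538, the bound 11/78 is < 1 and informative.)

P[X ≥ 18] ≤ 11/78 ≈ 0.141.


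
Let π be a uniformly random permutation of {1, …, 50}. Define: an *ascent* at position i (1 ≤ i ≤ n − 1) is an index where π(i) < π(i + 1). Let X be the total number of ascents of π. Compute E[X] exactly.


Write X = Σ X_I over i = 1, …, 49, with X_I the indicator of one ascent.
There are 49 indicators.
For each fixed i, the pair (π(i), π(i+1)) is a uniformly random ordered pair of distinct values from {1, …, 50}; by symmetry P[π(i) < π(i+1)] = 1/2.
By linearity: E[X] = 49 · (1/2) = (50 − 1) · (1/2) = 49/2 ≈ 24.5000.

E[X] = 49/2 = 24.5000.


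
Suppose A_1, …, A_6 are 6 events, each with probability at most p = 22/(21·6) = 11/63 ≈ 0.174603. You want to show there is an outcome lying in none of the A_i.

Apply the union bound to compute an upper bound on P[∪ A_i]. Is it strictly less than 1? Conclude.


Union bound: P[∪_{i=1}^{6} A_i] ≤ Σ_i P[A_i] ≤ 6·p = 6·(11/63) = 22/21.
Numerically: 22/21 ≈ 1.047619.
Is 22/21 < 1? NO.
Since the bound 22/21 is ≥ 1, the union bound is uninformative here; it does NOT by itself certify existence.

6·p = 22/21 ≈ 1.047619; existence NOT certified by the union bound.


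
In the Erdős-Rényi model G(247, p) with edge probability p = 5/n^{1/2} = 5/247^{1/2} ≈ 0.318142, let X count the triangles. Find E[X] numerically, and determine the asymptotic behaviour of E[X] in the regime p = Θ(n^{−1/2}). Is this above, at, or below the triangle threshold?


Number of potential triangles: C(247, 3) = 2481115.
Each occurs with probability p³ ≈ (0.318142)³ ≈ 3.22006459e-02.
By linearity: E[X] = C(247, 3)·p³ ≈ 2481115 · 3.22006459e-02 ≈ 79893.505551.
Since α = 1/2 < 1, p = c/n^{1/2} ≫ 1/n is above the triangle threshold p ~ 1/n. Asymptotically E[X] ~ (c³/6)·n^{3(1−α)} = (5³/6)·n^{1.5} → ∞; triangles are abundant w.h.p.

E[X] ≈ 79893.505551; in regime p = Θ(1/n^{1/2}) E[X] diverges (above the triangle threshold p ~ 1/n).


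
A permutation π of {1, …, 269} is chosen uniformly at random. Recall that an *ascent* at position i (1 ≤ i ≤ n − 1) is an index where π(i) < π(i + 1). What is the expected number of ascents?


Write X = Σ X_I over i = 1, …, 268, with X_I the indicator of one ascent.
There are 268 indicators.
For each fixed i, the pair (π(i), π(i+1)) is a uniformly random ordered pair of distinct values from {1, …, 269}; by symmetry P[π(i) < π(i+1)] = 1/2.
By linearity: E[X] = 268 · (1/2) = (269 − 1) · (1/2) = 134 ≈ 134.0000.

E[X] = 134 = 134.0000.


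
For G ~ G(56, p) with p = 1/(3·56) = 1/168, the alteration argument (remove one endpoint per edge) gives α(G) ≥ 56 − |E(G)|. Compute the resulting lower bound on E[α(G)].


E[|E(G)|] = C(56, 2)·p = 1540 · (1/168) = 55/6.
E[α(G)] ≥ n − E[|E(G)|] = 56 − 55/6 = 281/6.
Numerically: ≈ 46.83333.
(This is only a lower bound; the true E[α(G)] may be larger.)

E[α(G)] ≥ 281/6 ≈ 46.83333.


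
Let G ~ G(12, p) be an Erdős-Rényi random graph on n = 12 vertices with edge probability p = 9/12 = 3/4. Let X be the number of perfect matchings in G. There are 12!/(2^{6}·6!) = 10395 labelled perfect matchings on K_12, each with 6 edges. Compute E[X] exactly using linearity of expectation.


K_12 has 12!/(2^{6}·6!) = 10395 labelled perfect matchings.
For each such perfect matching H, let X_H = 1 if all 6 edges of H are present in G. Then P[X_H = 1] = p^{6} = (3/4)^{6} = 729/4096.
Summing the indicators: E[X] = Σ_H E[X_H] = 10395 · p^{6} = 10395 · 729/4096 = 7577955/4096.
Numerically: E[X] ≈ 1850.09.

E[X] = 10395 · (3/4)^{6} = 7577955/4096 ≈ 1850.09.


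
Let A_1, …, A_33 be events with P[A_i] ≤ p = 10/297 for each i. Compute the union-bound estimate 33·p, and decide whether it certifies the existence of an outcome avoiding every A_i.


Union bound: P[∪_{i=1}^{33} A_i] ≤ Σ_i P[A_i] ≤ 33·p = 33·(10/297) = 10/9.
Numerically: 10/9 ≈ 1.111.
Is 10/9 < 1? NO.
Since the bound 10/9 is ≥ 1, the union bound is uninformative here; it does NOT by itself certify existence.

33·p = 10/9 ≈ 1.111; existence NOT certified by the union bound.


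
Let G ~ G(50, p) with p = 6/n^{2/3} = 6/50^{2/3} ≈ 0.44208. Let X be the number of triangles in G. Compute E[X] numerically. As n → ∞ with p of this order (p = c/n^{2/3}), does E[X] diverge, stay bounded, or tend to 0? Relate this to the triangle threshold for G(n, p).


Number of potential triangles: C(50, 3) = 19600.
Each occurs with probability p³ ≈ (0.44208)³ ≈ 8.6400000e-02.
By linearity: E[X] = C(50, 3)·p³ ≈ 19600 · 8.6400000e-02 ≈ 1693.44000.
Since α = 2/3 < 1, p = c/n^{2/3} ≫ 1/n is above the triangle threshold p ~ 1/n. Asymptotically E[X] ~ (c³/6)·n^{3(1−α)} = (6³/6)·n^{1} → ∞; triangles are abundant w.h.p.

E[X] ≈ 1693.44000; in regime p = Θ(1/n^{2/3}) E[X] diverges (above the triangle threshold p ~ 1/n).


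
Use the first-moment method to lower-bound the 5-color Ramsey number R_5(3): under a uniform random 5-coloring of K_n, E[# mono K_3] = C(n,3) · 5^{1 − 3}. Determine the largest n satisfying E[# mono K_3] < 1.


We need C(n, 3) · 5^{1 − 3} < 1, i.e. C(n, 3) < 5^{3 − 1} = 25.
Check values of n near the boundary:
  n = 3: C(3, 3) = 1; 1 < 25? YES
  n = 4: C(4, 3) = 4; 4 < 25? YES
  n = 5: C(5, 3) = 10; 10 < 25? YES
  n = 6: C(6, 3) = 20; 20 < 25? YES
  n = 7: C(7, 3) = 35; 35 < 25? NO
  n = 8: C(8, 3) = 56; 56 < 25? NO
  n = 9: C(9, 3) = 84; 84 < 25? NO
The largest n with C(n, 3) < 25 is n = 6 (where E[X] = 4/5 ≈ 0.800). Hence R_5(3) > 6, i.e. R_5(3) ≥ 7.

Largest n = 6; hence R_5(3) > 6.


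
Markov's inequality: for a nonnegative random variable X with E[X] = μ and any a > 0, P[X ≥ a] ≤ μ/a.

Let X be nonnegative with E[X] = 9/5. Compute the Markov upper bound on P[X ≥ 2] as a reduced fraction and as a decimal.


μ = E[X] = 9/5, a = 2.
Markov: P[X ≥ 2] ≤ μ/a = (9/5)/2 = 9/10.
Numerically: ≈ 0.900.
(Since a = 2 > μ = 1.800, the bound 9/10 is < 1 and informative.)

P[X ≥ 2] ≤ 9/10 ≈ 0.900.


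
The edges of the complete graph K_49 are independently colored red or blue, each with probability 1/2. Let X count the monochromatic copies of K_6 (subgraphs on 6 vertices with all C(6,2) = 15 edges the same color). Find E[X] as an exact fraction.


Let X = Σ_S X_S over the C(49, 6) = 13983816 subsets S of size 6, where X_S = 1 if the K_6 on S is monochromatic.
For a fixed S, the K_6 on S has C(6, 2) = 15 edges. P[all 15 edges red] = (1/2)^15, and likewise for blue, so P[monochromatic] = 2·(1/2)^15 = 2^{1 − 15} = 1/16384.
Summing: E[X] = C(49, 6) · 2^{1 − 15} = 13983816 · 1/16384 = 1747977/2048.
Numerically: E[X] ≈ 853.5044.

E[X] = C(49,6)·2^(1−C(6,2)) = 1747977/2048 ≈ 853.5044.


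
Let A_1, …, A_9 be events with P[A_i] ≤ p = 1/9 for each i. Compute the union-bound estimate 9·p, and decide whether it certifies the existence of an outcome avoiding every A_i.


Union bound: P[∪_{i=1}^{9} A_i] ≤ Σ_i P[A_i] ≤ 9·p = 9·(1/9) = 1.
Numerically: 1 ≈ 1.0000000.
Is 1 < 1? NO.
Since the bound 1 is ≥ 1, the union bound is uninformative here; it does NOT by itself certify existence.

9·p = 1 ≈ 1.0000000; existence NOT certified by the union bound.


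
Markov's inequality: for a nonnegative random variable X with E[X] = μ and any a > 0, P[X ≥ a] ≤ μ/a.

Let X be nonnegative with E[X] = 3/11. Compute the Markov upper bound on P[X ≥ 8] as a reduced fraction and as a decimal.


μ = E[X] = 3/11, a = 8.
Markov: P[X ≥ 8] ≤ μ/a = (3/11)/8 = 3/88.
Numerically: ≈ 0.034.
(Since a = 8 > μ = 0.273, the bound 3/88 is < 1 and informative.)

P[X ≥ 8] ≤ 3/88 ≈ 0.034.


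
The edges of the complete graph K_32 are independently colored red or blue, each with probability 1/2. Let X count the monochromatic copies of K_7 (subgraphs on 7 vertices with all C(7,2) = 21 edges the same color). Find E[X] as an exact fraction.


Let X = Σ_S X_S over the C(32, 7) = 3365856 subsets S of size 7, where X_S = 1 if the K_7 on S is monochromatic.
For a fixed S, the K_7 on S has C(7, 2) = 21 edges. P[all 21 edges red] = (1/2)^21, and likewise for blue, so P[monochromatic] = 2·(1/2)^21 = 2^{1 − 21} = 1/1048576.
By linearity: E[X] = C(32, 7) · 2^{1 − 21} = 3365856 · 1/1048576 = 105183/32768.
Numerically: E[X] ≈ 3.209930.

E[X] = C(32,7)·2^(1−C(7,2)) = 105183/32768 ≈ 3.209930.


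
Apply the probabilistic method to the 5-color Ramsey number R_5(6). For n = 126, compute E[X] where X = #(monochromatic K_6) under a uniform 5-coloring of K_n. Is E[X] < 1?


E[X] = C(126, 6) · 5^{1 − 15} = 4925156775 · 5^{−14} = 4925156775/6103515625.
As a reduced fraction: E[X] = 197006271/244140625 ≈ 0.807.
Is E[X] < 1? YES.
Since E[X] < 1, there exists a 5-coloring of K_{126} with no monochromatic K_6; hence R_5(6) > 126.

E[X] = 197006271/244140625 ≈ 0.807; E[X] < 1, so R_5(6) > 126.


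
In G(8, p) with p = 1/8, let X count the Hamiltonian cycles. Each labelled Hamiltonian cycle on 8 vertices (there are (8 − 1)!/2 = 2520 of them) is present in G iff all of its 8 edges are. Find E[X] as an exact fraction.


K_8 has (8 − 1)!/2 = 2520 labelled Hamiltonian cycles.
For each such Hamiltonian cycle H, let X_H = 1 if all 8 edges of H are present in G. Then P[X_H = 1] = p^{8} = (1/8)^{8} = 1/16777216.
By linearity: E[X] = Σ_H E[X_H] = 2520 · p^{8} = 2520 · 1/16777216 = 315/2097152.
Numerically: E[X] ≈ 0.0001502.

E[X] = 2520 · (1/8)^{8} = 315/2097152 ≈ 0.0001502.


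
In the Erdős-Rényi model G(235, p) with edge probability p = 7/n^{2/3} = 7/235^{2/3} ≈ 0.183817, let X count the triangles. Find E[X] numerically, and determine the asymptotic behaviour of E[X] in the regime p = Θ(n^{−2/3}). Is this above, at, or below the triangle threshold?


Number of potential triangles: C(235, 3) = 2135445.
Each occurs with probability p³ ≈ (0.183817)³ ≈ 6.21095518e-03.
By linearity: E[X] = C(235, 3)·p³ ≈ 2135445 · 6.21095518e-03 ≈ 13263.153191.
Since α = 2/3 < 1, p = c/n^{2/3} ≫ 1/n is above the triangle threshold p ~ 1/n. Asymptotically E[X] ~ (c³/6)·n^{3(1−α)} = (7³/6)·n^{1} → ∞; triangles are abundant w.h.p.

E[X] ≈ 13263.153191; in regime p = Θ(1/n^{2/3}) E[X] diverges (above the triangle threshold p ~ 1/n).


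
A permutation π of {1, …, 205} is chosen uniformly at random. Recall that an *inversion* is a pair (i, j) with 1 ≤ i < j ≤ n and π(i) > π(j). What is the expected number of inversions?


Write X = Σ X_I over the C(205, 2) = 20910 pairs i < j, with X_I the indicator of one inversion.
There are 20910 indicators.
For each fixed pair i < j, the values π(i) and π(j) are two distinct elements of {1, …, 205} in uniformly random order; by symmetry P[π(i) > π(j)] = 1/2.
By linearity: E[X] = 20910 · (1/2) = C(205, 2) · (1/2) = 20910/2 = 10455 ≈ 10455.000.

E[X] = 10455 = 10455.000.


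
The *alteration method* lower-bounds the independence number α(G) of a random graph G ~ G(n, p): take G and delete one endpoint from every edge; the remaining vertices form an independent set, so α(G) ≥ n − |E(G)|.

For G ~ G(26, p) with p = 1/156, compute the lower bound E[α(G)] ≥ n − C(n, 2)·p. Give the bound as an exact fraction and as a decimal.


E[|E(G)|] = C(26, 2)·p = 325 · (1/156) = 25/12.
E[α(G)] ≥ n − E[|E(G)|] = 26 − 25/12 = 287/12.
Numerically: ≈ 23.9167.
(This is only a lower bound; the true E[α(G)] may be larger.)

E[α(G)] ≥ 287/12 ≈ 23.9167.


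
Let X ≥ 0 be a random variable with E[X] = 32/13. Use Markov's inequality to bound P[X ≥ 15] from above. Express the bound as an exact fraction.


μ = E[X] = 32/13, a = 15.
Markov: P[X ≥ 15] ≤ μ/a = (32/13)/15 = 32/195.
Numerically: ≈ 0.16410.
(Since a = 15 > μ = 2.46154, the bound 32/195 is < 1 and informative.)

P[X ≥ 15] ≤ 32/195 ≈ 0.16410.


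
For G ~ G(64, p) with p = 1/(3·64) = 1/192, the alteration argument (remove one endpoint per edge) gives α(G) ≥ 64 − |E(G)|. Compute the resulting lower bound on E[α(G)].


E[|E(G)|] = C(64, 2)·p = 2016 · (1/192) = 21/2.
E[α(G)] ≥ n − E[|E(G)|] = 64 − 21/2 = 107/2.
Numerically: ≈ 53.5000.
(This is only a lower bound; the true E[α(G)] may be larger.)

E[α(G)] ≥ 107/2 ≈ 53.5000.


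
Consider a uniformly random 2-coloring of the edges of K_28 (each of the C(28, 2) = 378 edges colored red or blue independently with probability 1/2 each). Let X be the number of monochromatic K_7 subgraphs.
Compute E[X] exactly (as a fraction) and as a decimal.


Let X = Σ_S X_S over the C(28, 7) = 1184040 subsets S of size 7, where X_S = 1 if the K_7 on S is monochromatic.
For a fixed S, the K_7 on S has C(7, 2) = 21 edges. P[all 21 edges red] = (1/2)^21, and likewise for blue, so P[monochromatic] = 2·(1/2)^21 = 2^{1 − 21} = 1/1048576.
By linearity: E[X] = C(28, 7) · 2^{1 − 21} = 1184040 · 1/1048576 = 148005/131072.
Numerically: E[X] ≈ 1.129189.

E[X] = C(28,7)·2^(1−C(7,2)) = 148005/131072 ≈ 1.129189.


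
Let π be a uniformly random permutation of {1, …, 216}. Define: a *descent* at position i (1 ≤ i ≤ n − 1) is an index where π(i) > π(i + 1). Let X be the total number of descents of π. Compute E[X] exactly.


Write X = Σ X_I over i = 1, …, 215, with X_I the indicator of one descent.
There are 215 indicators.
For each fixed i, the pair (π(i), π(i+1)) is a uniformly random ordered pair of distinct values from {1, …, 216}; by symmetry P[π(i) > π(i+1)] = 1/2.
By linearity: E[X] = 215 · (1/2) = (216 − 1) · (1/2) = 215/2 ≈ 107.5000.

E[X] = 215/2 = 107.5000.


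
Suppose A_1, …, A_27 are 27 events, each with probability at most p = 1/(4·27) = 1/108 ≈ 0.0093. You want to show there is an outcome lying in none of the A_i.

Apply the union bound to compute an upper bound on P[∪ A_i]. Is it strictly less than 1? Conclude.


Union bound: P[∪_{i=1}^{27} A_i] ≤ Σ_i P[A_i] ≤ 27·p = 27·(1/108) = 1/4.
Numerically: 1/4 ≈ 0.2500.
Is 1/4 < 1? YES.
Since P[∪ A_i] ≤ 1/4 < 1, the complement has P[∩ A_i^c] ≥ 1 − 1/4 = 3/4 > 0, so some outcome avoids every A_i.

27·p = 1/4 ≈ 0.2500; existence CERTIFIED by the union bound.


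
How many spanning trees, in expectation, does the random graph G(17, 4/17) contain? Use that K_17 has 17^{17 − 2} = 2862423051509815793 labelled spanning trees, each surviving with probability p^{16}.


K_17 has 17^{17 − 2} = 2862423051509815793 labelled spanning trees.
For each such spanning tree H, let X_H = 1 if all 16 edges of H are present in G. Then P[X_H = 1] = p^{16} = (4/17)^{16} = 4294967296/48661191875666868481.
By linearity of expectation: E[X] = Σ_H E[X_H] = 2862423051509815793 · p^{16} = 2862423051509815793 · 4294967296/48661191875666868481 = 4294967296/17.
Numerically: E[X] ≈ 2.52645e+08.

E[X] = 2862423051509815793 · (4/17)^{16} = 4294967296/17 ≈ 2.52645e+08.


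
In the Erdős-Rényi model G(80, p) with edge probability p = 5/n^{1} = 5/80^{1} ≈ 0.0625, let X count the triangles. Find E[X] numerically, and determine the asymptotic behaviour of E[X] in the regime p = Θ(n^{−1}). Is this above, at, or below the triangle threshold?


Number of potential triangles: C(80, 3) = 82160.
Each occurs with probability p³ ≈ (0.0625)³ ≈ 2.4414062e-04.
By linearity: E[X] = C(80, 3)·p³ ≈ 82160 · 2.4414062e-04 ≈ 20.05859.
Here α = 1, so p = 5/n is exactly at the triangle threshold p ~ 1/n. Asymptotically E[X] → c³/6 = 5³/6 = 125/6 ≈ 20.83333, a bounded constant. In this regime the triangle count is asymptotically Poisson(c³/6).

E[X] ≈ 20.05859; in regime p = Θ(1/n^{1}) E[X] stays bounded (at the triangle threshold p ~ 1/n).


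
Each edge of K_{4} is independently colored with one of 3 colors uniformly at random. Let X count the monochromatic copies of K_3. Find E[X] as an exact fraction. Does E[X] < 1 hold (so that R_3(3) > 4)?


E[X] = C(4, 3) · 3^{1 − 3} = 4 · 3^{−2} = 4/9.
As a reduced fraction: E[X] = 4/9 ≈ 0.44444.
Is E[X] < 1? YES.
Since E[X] < 1, there exists a 3-coloring of K_{4} with no monochromatic K_3; hence R_3(3) > 4.

E[X] = 4/9 ≈ 0.44444; E[X] < 1, so R_3(3) > 4.


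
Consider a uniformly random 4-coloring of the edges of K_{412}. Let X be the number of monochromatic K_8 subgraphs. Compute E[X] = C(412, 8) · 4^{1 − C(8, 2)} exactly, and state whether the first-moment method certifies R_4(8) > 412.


E[X] = C(412, 8) · 4^{1 − 28} = 19229204065337145 · 4^{−27} = 19229204065337145/18014398509481984.
As a reduced fraction: E[X] = 19229204065337145/18014398509481984 ≈ 1.067435.
Is E[X] < 1? NO.
Since E[X] ≥ 1, the first-moment bound is inconclusive at n = 412; it does NOT by itself certify R_4(8) > 412.

E[X] = 19229204065337145/18014398509481984 ≈ 1.067435; E[X] ≥ 1; first-moment method inconclusive here.


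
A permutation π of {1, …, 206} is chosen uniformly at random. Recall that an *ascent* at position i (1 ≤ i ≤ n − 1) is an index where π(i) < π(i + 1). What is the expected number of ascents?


Write X = Σ X_I over i = 1, …, 205, with X_I the indicator of one ascent.
There are 205 indicators.
For each fixed i, the pair (π(i), π(i+1)) is a uniformly random ordered pair of distinct values from {1, …, 206}; by symmetry P[π(i) < π(i+1)] = 1/2.
By linearity: E[X] = 205 · (1/2) = (206 − 1) · (1/2) = 205/2 ≈ 102.50000.

E[X] = 205/2 = 102.50000.


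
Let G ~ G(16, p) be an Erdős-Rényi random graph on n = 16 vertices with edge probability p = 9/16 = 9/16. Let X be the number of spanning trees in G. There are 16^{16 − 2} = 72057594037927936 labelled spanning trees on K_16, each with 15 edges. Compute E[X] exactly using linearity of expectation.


K_16 has 16^{16 − 2} = 72057594037927936 labelled spanning trees.
For each such spanning tree H, let X_H = 1 if all 15 edges of H are present in G. Then P[X_H = 1] = p^{15} = (9/16)^{15} = 205891132094649/1152921504606846976.
Summing the indicators: E[X] = Σ_H E[X_H] = 72057594037927936 · p^{15} = 72057594037927936 · 205891132094649/1152921504606846976 = 205891132094649/16.
Numerically: E[X] ≈ 1.287e+13.

E[X] = 72057594037927936 · (9/16)^{15} = 205891132094649/16 ≈ 1.287e+13.


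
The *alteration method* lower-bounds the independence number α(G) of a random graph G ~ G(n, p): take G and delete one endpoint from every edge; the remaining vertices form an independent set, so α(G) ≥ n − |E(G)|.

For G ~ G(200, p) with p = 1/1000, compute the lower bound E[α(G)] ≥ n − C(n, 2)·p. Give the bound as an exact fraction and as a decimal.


E[|E(G)|] = C(200, 2)·p = 19900 · (1/1000) = 199/10.
E[α(G)] ≥ n − E[|E(G)|] = 200 − 199/10 = 1801/10.
Numerically: ≈ 180.1000.
(This is only a lower bound; the true E[α(G)] may be larger.)

E[α(G)] ≥ 1801/10 ≈ 180.1000.


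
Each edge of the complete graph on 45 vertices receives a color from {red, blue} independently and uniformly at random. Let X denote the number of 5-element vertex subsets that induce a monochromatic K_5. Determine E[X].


Let X = Σ_S X_S over the C(45, 5) = 1221759 subsets S of size 5, where X_S = 1 if the K_5 on S is monochromatic.
For a fixed S, the K_5 on S has C(5, 2) = 10 edges. P[all 10 edges red] = (1/2)^10, and likewise for blue, so P[monochromatic] = 2·(1/2)^10 = 2^{1 − 10} = 1/512.
By linearity: E[X] = C(45, 5) · 2^{1 − 10} = 1221759 · 1/512 = 1221759/512.
Numerically: E[X] ≈ 2386.2480.

E[X] = C(45,5)·2^(1−C(5,2)) = 1221759/512 ≈ 2386.2480.


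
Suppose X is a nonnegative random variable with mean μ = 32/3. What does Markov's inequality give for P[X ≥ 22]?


μ = E[X] = 32/3, a = 22.
Markov: P[X ≥ 22] ≤ μ/a = (32/3)/22 = 16/33.
Numerically: ≈ 0.4848.
(Since a = 22 > μ = 10.6667, the bound 16/33 is < 1 and informative.)

P[X ≥ 22] ≤ 16/33 ≈ 0.4848.


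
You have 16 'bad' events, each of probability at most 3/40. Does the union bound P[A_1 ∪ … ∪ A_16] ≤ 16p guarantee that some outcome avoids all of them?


Union bound: P[∪_{i=1}^{16} A_i] ≤ Σ_i P[A_i] ≤ 16·p = 16·(3/40) = 6/5.
Numerically: 6/5 ≈ 1.2000.
Is 6/5 < 1? NO.
Since the bound 6/5 is ≥ 1, the union bound is uninformative here; it does NOT by itself certify existence.

16·p = 6/5 ≈ 1.2000; existence NOT certified by the union bound.


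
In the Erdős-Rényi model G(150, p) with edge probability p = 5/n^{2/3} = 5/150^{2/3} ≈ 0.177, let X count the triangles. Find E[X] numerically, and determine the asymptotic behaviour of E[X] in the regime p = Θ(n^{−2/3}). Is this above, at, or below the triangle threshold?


Number of potential triangles: C(150, 3) = 551300.
Each occurs with probability p³ ≈ (0.177)³ ≈ 5.55556e-03.
By linearity: E[X] = C(150, 3)·p³ ≈ 551300 · 5.55556e-03 ≈ 3062.778.
Since α = 2/3 < 1, p = c/n^{2/3} ≫ 1/n is above the triangle threshold p ~ 1/n. Asymptotically E[X] ~ (c³/6)·n^{3(1−α)} = (5³/6)·n^{1} → ∞; triangles are abundant w.h.p.

E[X] ≈ 3062.778; in regime p = Θ(1/n^{2/3}) E[X] diverges (above the triangle threshold p ~ 1/n).


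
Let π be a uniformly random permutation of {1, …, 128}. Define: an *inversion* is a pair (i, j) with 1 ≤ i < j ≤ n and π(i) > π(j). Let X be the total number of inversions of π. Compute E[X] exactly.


Write X = Σ X_I over the C(128, 2) = 8128 pairs i < j, with X_I the indicator of one inversion.
There are 8128 indicators.
For each fixed pair i < j, the values π(i) and π(j) are two distinct elements of {1, …, 128} in uniformly random order; by symmetry P[π(i) > π(j)] = 1/2.
By linearity: E[X] = 8128 · (1/2) = C(128, 2) · (1/2) = 8128/2 = 4064 ≈ 4064.000000.

E[X] = 4064 = 4064.000000.


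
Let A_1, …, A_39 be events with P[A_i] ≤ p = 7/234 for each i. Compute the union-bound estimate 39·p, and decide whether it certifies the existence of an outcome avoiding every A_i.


Union bound: P[∪_{i=1}^{39} A_i] ≤ Σ_i P[A_i] ≤ 39·p = 39·(7/234) = 7/6.
Numerically: 7/6 ≈ 1.16667.
Is 7/6 < 1? NO.
Since the bound 7/6 is ≥ 1, the union bound is uninformative here; it does NOT by itself certify existence.

39·p = 7/6 ≈ 1.16667; existence NOT certified by the union bound.


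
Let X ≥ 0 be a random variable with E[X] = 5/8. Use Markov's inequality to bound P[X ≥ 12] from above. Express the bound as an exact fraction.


μ = E[X] = 5/8, a = 12.
Markov: P[X ≥ 12] ≤ μ/a = (5/8)/12 = 5/96.
Numerically: ≈ 0.052.
(Since a = 12 > μ = 0.625, the bound 5/96 is < 1 and informative.)

P[X ≥ 12] ≤ 5/96 ≈ 0.052.


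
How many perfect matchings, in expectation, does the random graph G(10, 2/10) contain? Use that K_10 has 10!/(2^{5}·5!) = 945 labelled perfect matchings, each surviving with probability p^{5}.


K_10 has 10!/(2^{5}·5!) = 945 labelled perfect matchings.
For each such perfect matching H, let X_H = 1 if all 5 edges of H are present in G. Then P[X_H = 1] = p^{5} = (1/5)^{5} = 1/3125.
By linearity: E[X] = Σ_H E[X_H] = 945 · p^{5} = 945 · 1/3125 = 189/625.
Numerically: E[X] ≈ 0.3024.

E[X] = 945 · (1/5)^{5} = 189/625 ≈ 0.3024.


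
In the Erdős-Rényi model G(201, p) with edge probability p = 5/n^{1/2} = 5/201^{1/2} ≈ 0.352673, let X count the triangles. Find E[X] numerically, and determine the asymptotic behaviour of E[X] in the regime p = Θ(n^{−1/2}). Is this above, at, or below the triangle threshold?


Number of potential triangles: C(201, 3) = 1333300.
Each occurs with probability p³ ≈ (0.352673)³ ≈ 4.38647771e-02.
By linearity: E[X] = C(201, 3)·p³ ≈ 1333300 · 4.38647771e-02 ≈ 58484.907315.
Since α = 1/2 < 1, p = c/n^{1/2} ≫ 1/n is above the triangle threshold p ~ 1/n. Asymptotically E[X] ~ (c³/6)·n^{3(1−α)} = (5³/6)·n^{1.5} → ∞; triangles are abundant w.h.p.

E[X] ≈ 58484.907315; in regime p = Θ(1/n^{1/2}) E[X] diverges (above the triangle threshold p ~ 1/n).


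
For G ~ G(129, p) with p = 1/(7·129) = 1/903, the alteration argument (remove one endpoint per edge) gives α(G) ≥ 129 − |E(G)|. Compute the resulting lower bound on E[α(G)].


E[|E(G)|] = C(129, 2)·p = 8256 · (1/903) = 64/7.
E[α(G)] ≥ n − E[|E(G)|] = 129 − 64/7 = 839/7.
Numerically: ≈ 119.857.
(This is only a lower bound; the true E[α(G)] may be larger.)

E[α(G)] ≥ 839/7 ≈ 119.857.


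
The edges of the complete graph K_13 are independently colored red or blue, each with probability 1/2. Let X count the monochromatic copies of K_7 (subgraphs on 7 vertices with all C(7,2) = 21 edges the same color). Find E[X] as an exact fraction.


Let X = Σ_S X_S over the C(13, 7) = 1716 subsets S of size 7, where X_S = 1 if the K_7 on S is monochromatic.
For a fixed S, the K_7 on S has C(7, 2) = 21 edges. P[all 21 edges red] = (1/2)^21, and likewise for blue, so P[monochromatic] = 2·(1/2)^21 = 2^{1 − 21} = 1/1048576.
By linearity of expectation: E[X] = C(13, 7) · 2^{1 − 21} = 1716 · 1/1048576 = 429/262144.
Numerically: E[X] ≈ 0.001637.

E[X] = C(13,7)·2^(1−C(7,2)) = 429/262144 ≈ 0.001637.


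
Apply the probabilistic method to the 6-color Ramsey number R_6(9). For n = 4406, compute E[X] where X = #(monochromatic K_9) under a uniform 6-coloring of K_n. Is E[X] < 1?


E[X] = C(4406, 9) · 6^{1 − 36} = 1710356485221788389505285700 · 6^{−35} = 1710356485221788389505285700/1719070799748422591028658176.
As a reduced fraction: E[X] = 142529707101815699125440475/143255899979035215919054848 ≈ 0.994931.
Is E[X] < 1? YES.
Since E[X] < 1, there exists a 6-coloring of K_{4406} with no monochromatic K_9; hence R_6(9) > 4406.

E[X] = 142529707101815699125440475/143255899979035215919054848 ≈ 0.994931; E[X] < 1, so R_6(9) > 4406.


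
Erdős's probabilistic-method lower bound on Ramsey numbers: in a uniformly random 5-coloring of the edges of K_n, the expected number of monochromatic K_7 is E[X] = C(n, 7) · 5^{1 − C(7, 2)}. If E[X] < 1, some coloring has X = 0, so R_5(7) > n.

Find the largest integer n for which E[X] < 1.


We need C(n, 7) · 5^{1 − 21} < 1, i.e. C(n, 7) < 5^{21 − 1} = 95367431640625.
Check values of n near the boundary:
  n = 333: C(333, 7) = 84549532139028; 84549532139028 < 95367431640625? YES
  n = 334: C(334, 7) = 86359460961576; 86359460961576 < 95367431640625? YES
  n = 335: C(335, 7) = 88202498238195; 88202498238195 < 95367431640625? YES
  n = 336: C(336, 7) = 90079147136880; 90079147136880 < 95367431640625? YES
  n = 337: C(337, 7) = 91989916924632; 91989916924632 < 95367431640625? YES
  n = 338: C(338, 7) = 93935323022736; 93935323022736 < 95367431640625? YES
  n = 339: C(339, 7) = 95915887062372; 95915887062372 < 95367431640625? NO
  n = 340: C(340, 7) = 97932136940560; 97932136940560 < 95367431640625? NO
  n = 341: C(341, 7) = 99984606876440; 99984606876440 < 95367431640625? NO
The largest n with C(n, 7) < 95367431640625 is n = 338 (where E[X] = 93935323022736/95367431640625 ≈ 0.9849833). Hence R_5(7) > 338, i.e. R_5(7) ≥ 339.

Largest n = 338; hence R_5(7) > 338.


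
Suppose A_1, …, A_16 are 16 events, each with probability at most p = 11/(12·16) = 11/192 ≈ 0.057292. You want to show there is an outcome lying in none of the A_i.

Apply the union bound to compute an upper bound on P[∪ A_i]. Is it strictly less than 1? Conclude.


Union bound: P[∪_{i=1}^{16} A_i] ≤ Σ_i P[A_i] ≤ 16·p = 16·(11/192) = 11/12.
Numerically: 11/12 ≈ 0.916667.
Is 11/12 < 1? YES.
Since P[∪ A_i] ≤ 11/12 < 1, the complement has P[∩ A_i^c] ≥ 1 − 11/12 = 1/12 > 0, so some outcome avoids every A_i.

16·p = 11/12 ≈ 0.916667; existence CERTIFIED by the union bound.


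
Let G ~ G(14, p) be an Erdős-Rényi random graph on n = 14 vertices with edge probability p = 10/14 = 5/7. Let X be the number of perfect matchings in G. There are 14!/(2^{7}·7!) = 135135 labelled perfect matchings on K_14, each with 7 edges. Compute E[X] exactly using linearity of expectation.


K_14 has 14!/(2^{7}·7!) = 135135 labelled perfect matchings.
For each such perfect matching H, let X_H = 1 if all 7 edges of H are present in G. Then P[X_H = 1] = p^{7} = (5/7)^{7} = 78125/823543.
Summing the indicators: E[X] = Σ_H E[X_H] = 135135 · p^{7} = 135135 · 78125/823543 = 1508203125/117649.
Numerically: E[X] ≈ 12819.5.

E[X] = 135135 · (5/7)^{7} = 1508203125/117649 ≈ 12819.5.


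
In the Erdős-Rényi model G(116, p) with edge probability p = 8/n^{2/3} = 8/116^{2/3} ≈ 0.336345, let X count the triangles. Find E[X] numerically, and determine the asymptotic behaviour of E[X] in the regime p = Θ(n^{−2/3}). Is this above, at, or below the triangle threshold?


Number of potential triangles: C(116, 3) = 253460.
Each occurs with probability p³ ≈ (0.336345)³ ≈ 3.80499405e-02.
By linearity: E[X] = C(116, 3)·p³ ≈ 253460 · 3.80499405e-02 ≈ 9644.137931.
Since α = 2/3 < 1, p = c/n^{2/3} ≫ 1/n is above the triangle threshold p ~ 1/n. Asymptotically E[X] ~ (c³/6)·n^{3(1−α)} = (8³/6)·n^{1} → ∞; triangles are abundant w.h.p.

E[X] ≈ 9644.137931; in regime p = Θ(1/n^{2/3}) E[X] diverges (above the triangle threshold p ~ 1/n).


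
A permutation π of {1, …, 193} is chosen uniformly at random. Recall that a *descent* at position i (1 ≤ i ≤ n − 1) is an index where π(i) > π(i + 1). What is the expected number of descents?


Write X = Σ X_I over i = 1, …, 192, with X_I the indicator of one descent.
There are 192 indicators.
For each fixed i, the pair (π(i), π(i+1)) is a uniformly random ordered pair of distinct values from {1, …, 193}; by symmetry P[π(i) > π(i+1)] = 1/2.
By linearity: E[X] = 192 · (1/2) = (193 − 1) · (1/2) = 96 ≈ 96.0000.

E[X] = 96 = 96.0000.


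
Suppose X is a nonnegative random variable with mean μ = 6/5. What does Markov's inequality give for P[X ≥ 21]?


μ = E[X] = 6/5, a = 21.
Markov: P[X ≥ 21] ≤ μ/a = (6/5)/21 = 2/35.
Numerically: ≈ 0.05714.
(Since a = 21 > μ = 1.20000, the bound 2/35 is < 1 and informative.)

P[X ≥ 21] ≤ 2/35 ≈ 0.05714.


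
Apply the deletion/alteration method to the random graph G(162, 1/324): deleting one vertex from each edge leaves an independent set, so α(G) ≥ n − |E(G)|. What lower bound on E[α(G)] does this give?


E[|E(G)|] = C(162, 2)·p = 13041 · (1/324) = 161/4.
E[α(G)] ≥ n − E[|E(G)|] = 162 − 161/4 = 487/4.
Numerically: ≈ 121.7500.
(This is only a lower bound; the true E[α(G)] may be larger.)

E[α(G)] ≥ 487/4 ≈ 121.7500.


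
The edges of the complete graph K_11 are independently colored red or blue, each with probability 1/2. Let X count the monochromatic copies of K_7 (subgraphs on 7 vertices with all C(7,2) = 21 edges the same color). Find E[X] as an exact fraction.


Let X = Σ_S X_S over the C(11, 7) = 330 subsets S of size 7, where X_S = 1 if the K_7 on S is monochromatic.
For a fixed S, the K_7 on S has C(7, 2) = 21 edges. P[all 21 edges red] = (1/2)^21, and likewise for blue, so P[monochromatic] = 2·(1/2)^21 = 2^{1 − 21} = 1/1048576.
Summing: E[X] = C(11, 7) · 2^{1 − 21} = 330 · 1/1048576 = 165/524288.
Numerically: E[X] ≈ 0.00031.

E[X] = C(11,7)·2^(1−C(7,2)) = 165/524288 ≈ 0.00031.


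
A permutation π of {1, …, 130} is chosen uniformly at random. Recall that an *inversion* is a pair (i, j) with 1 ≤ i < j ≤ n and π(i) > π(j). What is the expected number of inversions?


Write X = Σ X_I over the C(130, 2) = 8385 pairs i < j, with X_I the indicator of one inversion.
There are 8385 indicators.
For each fixed pair i < j, the values π(i) and π(j) are two distinct elements of {1, …, 130} in uniformly random order; by symmetry P[π(i) > π(j)] = 1/2.
By linearity: E[X] = 8385 · (1/2) = C(130, 2) · (1/2) = 8385/2 = 8385/2 ≈ 4192.500000.

E[X] = 8385/2 = 4192.500000.


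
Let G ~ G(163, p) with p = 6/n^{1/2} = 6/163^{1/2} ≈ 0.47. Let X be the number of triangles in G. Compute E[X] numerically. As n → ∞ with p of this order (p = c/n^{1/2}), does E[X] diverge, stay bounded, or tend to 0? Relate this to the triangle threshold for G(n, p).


Number of potential triangles: C(163, 3) = 708561.
Each occurs with probability p³ ≈ (0.47)³ ≈ 1.037940e-01.
By linearity: E[X] = C(163, 3)·p³ ≈ 708561 · 1.037940e-01 ≈ 73544.3966.
Since α = 1/2 < 1, p = c/n^{1/2} ≫ 1/n is above the triangle threshold p ~ 1/n. Asymptotically E[X] ~ (c³/6)·n^{3(1−α)} = (6³/6)·n^{1.5} → ∞; triangles are abundant w.h.p.

E[X] ≈ 73544.3966; in regime p = Θ(1/n^{1/2}) E[X] diverges (above the triangle threshold p ~ 1/n).


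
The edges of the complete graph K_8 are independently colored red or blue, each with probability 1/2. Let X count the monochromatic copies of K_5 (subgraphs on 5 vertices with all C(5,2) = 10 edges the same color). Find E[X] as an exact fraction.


Let X = Σ_S X_S over the C(8, 5) = 56 subsets S of size 5, where X_S = 1 if the K_5 on S is monochromatic.
For a fixed S, the K_5 on S has C(5, 2) = 10 edges. P[all 10 edges red] = (1/2)^10, and likewise for blue, so P[monochromatic] = 2·(1/2)^10 = 2^{1 − 10} = 1/512.
Summing: E[X] = C(8, 5) · 2^{1 − 10} = 56 · 1/512 = 7/64.
Numerically: E[X] ≈ 0.109.

E[X] = C(8,5)·2^(1−C(5,2)) = 7/64 ≈ 0.109.


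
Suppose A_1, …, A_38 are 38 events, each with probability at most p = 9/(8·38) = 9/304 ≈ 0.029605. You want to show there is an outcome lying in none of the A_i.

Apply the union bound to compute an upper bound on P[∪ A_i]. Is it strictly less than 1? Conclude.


Union bound: P[∪_{i=1}^{38} A_i] ≤ Σ_i P[A_i] ≤ 38·p = 38·(9/304) = 9/8.
Numerically: 9/8 ≈ 1.125000.
Is 9/8 < 1? NO.
Since the bound 9/8 is ≥ 1, the union bound is uninformative here; it does NOT by itself certify existence.

38·p = 9/8 ≈ 1.125000; existence NOT certified by the union bound.


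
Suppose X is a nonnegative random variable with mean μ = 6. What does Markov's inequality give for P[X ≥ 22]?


μ = E[X] = 6, a = 22.
Markov: P[X ≥ 22] ≤ μ/a = (6)/22 = 3/11.
Numerically: ≈ 0.272727.
(Since a = 22 > μ = 6.000000, the bound 3/11 is < 1 and informative.)

P[X ≥ 22] ≤ 3/11 ≈ 0.272727.


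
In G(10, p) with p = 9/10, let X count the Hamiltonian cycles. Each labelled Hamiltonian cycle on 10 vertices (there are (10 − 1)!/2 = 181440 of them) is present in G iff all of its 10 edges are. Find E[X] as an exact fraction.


K_10 has (10 − 1)!/2 = 181440 labelled Hamiltonian cycles.
For each such Hamiltonian cycle H, let X_H = 1 if all 10 edges of H are present in G. Then P[X_H = 1] = p^{10} = (9/10)^{10} = 3486784401/10000000000.
By linearity of expectation: E[X] = Σ_H E[X_H] = 181440 · p^{10} = 181440 · 3486784401/10000000000 = 1977006755367/31250000.
Numerically: E[X] ≈ 6.33e+04.

E[X] = 181440 · (9/10)^{10} = 1977006755367/31250000 ≈ 6.33e+04.


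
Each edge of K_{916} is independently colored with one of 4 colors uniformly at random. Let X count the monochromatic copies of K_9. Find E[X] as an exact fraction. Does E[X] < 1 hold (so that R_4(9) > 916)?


E[X] = C(916, 9) · 4^{1 − 36} = 1202748565202942340440 · 4^{−35} = 1202748565202942340440/1180591620717411303424.
As a reduced fraction: E[X] = 150343570650367792555/147573952589676412928 ≈ 1.0188.
Is E[X] < 1? NO.
Since E[X] ≥ 1, the first-moment bound is inconclusive at n = 916; it does NOT by itself certify R_4(9) > 916.

E[X] = 150343570650367792555/147573952589676412928 ≈ 1.0188; E[X] ≥ 1; first-moment method inconclusive here.


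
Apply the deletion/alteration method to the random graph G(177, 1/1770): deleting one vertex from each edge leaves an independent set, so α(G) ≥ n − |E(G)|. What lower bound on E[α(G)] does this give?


E[|E(G)|] = C(177, 2)·p = 15576 · (1/1770) = 44/5.
E[α(G)] ≥ n − E[|E(G)|] = 177 − 44/5 = 841/5.
Numerically: ≈ 168.200000.
(This is only a lower bound; the true E[α(G)] may be larger.)

E[α(G)] ≥ 841/5 ≈ 168.200000.


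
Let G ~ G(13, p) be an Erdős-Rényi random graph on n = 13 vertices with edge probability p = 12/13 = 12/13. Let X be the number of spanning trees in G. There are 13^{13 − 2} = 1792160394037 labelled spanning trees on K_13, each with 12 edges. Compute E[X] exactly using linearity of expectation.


K_13 has 13^{13 − 2} = 1792160394037 labelled spanning trees.
For each such spanning tree H, let X_H = 1 if all 12 edges of H are present in G. Then P[X_H = 1] = p^{12} = (12/13)^{12} = 8916100448256/23298085122481.
Summing the indicators: E[X] = Σ_H E[X_H] = 1792160394037 · p^{12} = 1792160394037 · 8916100448256/23298085122481 = 8916100448256/13.
Numerically: E[X] ≈ 6.85854e+11.

E[X] = 1792160394037 · (12/13)^{12} = 8916100448256/13 ≈ 6.85854e+11.


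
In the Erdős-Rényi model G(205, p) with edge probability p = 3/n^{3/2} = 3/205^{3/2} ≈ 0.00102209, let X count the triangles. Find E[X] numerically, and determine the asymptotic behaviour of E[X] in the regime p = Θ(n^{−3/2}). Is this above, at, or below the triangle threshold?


Number of potential triangles: C(205, 3) = 1414910.
Each occurs with probability p³ ≈ (0.00102209)³ ≈ 1.06775445e-09.
By linearity: E[X] = C(205, 3)·p³ ≈ 1414910 · 1.06775445e-09 ≈ 0.001511.
Since α = 3/2 > 1, p = c/n^{3/2} = o(1/n) is below the triangle threshold p ~ 1/n. Asymptotically E[X] ~ (c³/6)·n^{3(1−α)} = (3³/6)·n^{-1.5} → 0, so by Markov's inequality G has no triangles w.h.p.

E[X] ≈ 0.001511; in regime p = Θ(1/n^{3/2}) E[X] tends to 0 (below the triangle threshold p ~ 1/n).
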